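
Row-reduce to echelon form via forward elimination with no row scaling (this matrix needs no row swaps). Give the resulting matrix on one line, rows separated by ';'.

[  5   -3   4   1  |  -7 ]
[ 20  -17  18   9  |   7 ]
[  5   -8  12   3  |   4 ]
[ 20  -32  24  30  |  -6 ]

REF = [5 -3 4 1 -7; 0 -5 2 5 35; 0 0 6 -3 -24; 0 0 0 6 -118]

Forward elimination:
R2 <- R2 - (4)*R1:  [  0  -5   2   5  35 ]
R3 <- R3 - (1)*R1:  [  0  -5   8   2  11 ]
R4 <- R4 - (4)*R1:  [   0  -20    8   26   22 ]
R3 <- R3 - (1)*R2:  [   0    0    6   -3  -24 ]
R4 <- R4 - (4)*R2:  [    0     0     0     6  -118 ]
Row echelon form:
[ 5  -3  4   1  |    -7 ]
[ 0  -5  2   5  |    35 ]
[ 0   0  6  -3  |   -24 ]
[ 0   0  0   6  |  -118 ]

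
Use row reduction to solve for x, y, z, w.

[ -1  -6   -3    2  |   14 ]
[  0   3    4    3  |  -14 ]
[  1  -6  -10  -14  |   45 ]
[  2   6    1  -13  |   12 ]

Forward elimination on [A|b]:
R3 <- R3 - (-1)*R1:  [   0  -12  -13  -12   59 ]
R4 <- R4 - (-2)*R1:  [  0  -6  -5  -9  40 ]
R3 <- R3 - (-4)*R2:  [ 0  0  3  0  3 ]
R4 <- R4 - (-2)*R2:  [  0   0   3  -3  12 ]
R4 <- R4 - (1)*R3:  [  0   0   0  -3   9 ]
Row echelon form:
[ -1  -6  -3   2  |   14 ]
[  0   3   4   3  |  -14 ]
[  0   0   3   0  |    3 ]
[  0   0   0  -3  |    9 ]
Back-substitution:
w = (9) / -3 = -3
z = (3) / 3 = 1
y = (-14 - (4)*(1) - (3)*(-3)) / 3 = -3
x = (14 - (-6)*(-3) - (-3)*(1) - (2)*(-3)) / -1 = -5

(-5, -3, 1, -3)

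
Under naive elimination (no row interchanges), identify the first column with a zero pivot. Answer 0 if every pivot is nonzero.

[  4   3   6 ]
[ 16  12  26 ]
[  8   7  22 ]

Naive forward elimination:
R2 <- R2 - (4)*R1:  [ 0  0  2 ]
R3 <- R3 - (2)*R1:  [  0   1  10 ]
Matrix at this point:
[ 4  3   6 ]
[ 0  0   2 ]
[ 0  1  10 ]
Pivot entry (2,2) is zero but row 3 has 1 in column 2 -> naive elimination stops; a row interchange (e.g. R2 <-> R3) would be required here.

first zero-pivot column = 2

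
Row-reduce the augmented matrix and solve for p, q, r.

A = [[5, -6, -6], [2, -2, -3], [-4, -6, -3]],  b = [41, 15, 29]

Forward elimination on [A|b]:
R2 <- R2 - (2/5)*R1:  [    0   2/5  -3/5  -7/5 ]
R3 <- R3 - (-4/5)*R1:  [     0  -54/5  -39/5  309/5 ]
R3 <- R3 - (-27)*R2:  [   0    0  -24   24 ]
Row echelon form:
[ 5   -6    -6  |    41 ]
[ 0  2/5  -3/5  |  -7/5 ]
[ 0    0   -24  |    24 ]
Back-substitution:
r = (24) / -24 = -1
q = (-7/5 - (-3/5)*(-1)) / (2/5) = -5
p = (41 - (-6)*(-5) - (-6)*(-1)) / 5 = 1

(1, -5, -1)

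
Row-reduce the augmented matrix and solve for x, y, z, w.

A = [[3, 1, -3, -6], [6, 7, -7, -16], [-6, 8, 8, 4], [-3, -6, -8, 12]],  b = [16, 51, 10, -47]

(5, 4, 1, 0)

Forward elimination on [A|b]:
R2 <- R2 - (2)*R1:  [  0   5  -1  -4  19 ]
R3 <- R3 - (-2)*R1:  [  0  10   2  -8  42 ]
R4 <- R4 - (-1)*R1:  [   0   -5  -11    6  -31 ]
R3 <- R3 - (2)*R2:  [ 0  0  4  0  4 ]
R4 <- R4 - (-1)*R2:  [   0    0  -12    2  -12 ]
R4 <- R4 - (-3)*R3:  [ 0  0  0  2  0 ]
Row echelon form:
[ 3  1  -3  -6  |  16 ]
[ 0  5  -1  -4  |  19 ]
[ 0  0   4   0  |   4 ]
[ 0  0   0   2  |   0 ]
Back-substitution:
w = (0) / 2 = 0
z = (4) / 4 = 1
y = (19 - (-1)*(1) - (-4)*(0)) / 5 = 4
x = (16 - (1)*(4) - (-3)*(1) - (-6)*(0)) / 3 = 5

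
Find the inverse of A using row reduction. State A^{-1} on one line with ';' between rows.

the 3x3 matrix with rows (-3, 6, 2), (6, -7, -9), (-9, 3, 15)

inverse = [-13/15 -14/15 -4/9; -1/10 -3/10 -1/6; -1/2 -1/2 -1/6]

Gauss-Jordan on [A | I]:
R1 <- (1/-3)*R1:  [    1    -2  -2/3  |  -1/3     0     0 ]
R2 <- R2 - (6)*R1:  [  0   5  -5  |   2   1   0 ]
R3 <- R3 - (-9)*R1:  [   0  -15    9  |   -3    0    1 ]
R2 <- (1/5)*R2:  [   0    1   -1  |  2/5  1/5    0 ]
R1 <- R1 - (-2)*R2:  [    1     0  -8/3  |  7/15   2/5     0 ]
R3 <- R3 - (-15)*R2:  [  0   0  -6  |   3   3   1 ]
R3 <- (1/-6)*R3:  [    0     0     1  |  -1/2  -1/2  -1/6 ]
R1 <- R1 - (-8/3)*R3:  [      1       0       0  |  -13/15  -14/15    -4/9 ]
R2 <- R2 - (-1)*R3:  [     0      1      0  |  -1/10  -3/10   -1/6 ]
Right block of [I | A^{-1}] is the inverse:
[ -13/15  -14/15  -4/9 ]
[  -1/10   -3/10  -1/6 ]
[   -1/2    -1/2  -1/6 ]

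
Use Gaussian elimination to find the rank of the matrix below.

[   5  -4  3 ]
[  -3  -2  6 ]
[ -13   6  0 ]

Row reduction:
R2 <- R2 - (-3/5)*R1:  [     0  -22/5   39/5 ]
R3 <- R3 - (-13/5)*R1:  [     0  -22/5   39/5 ]
R3 <- R3 - (1)*R2:  [ 0  0  0 ]
Row echelon form:
[ 5     -4     3 ]
[ 0  -22/5  39/5 ]
[ 0      0     0 ]
Nonzero rows / pivot columns: 2

rank(A) = 2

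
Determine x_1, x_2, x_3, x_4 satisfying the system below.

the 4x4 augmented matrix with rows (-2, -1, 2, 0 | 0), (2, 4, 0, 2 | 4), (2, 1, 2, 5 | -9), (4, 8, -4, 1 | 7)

Forward elimination on [A|b]:
R2 <- R2 - (-1)*R1:  [ 0  3  2  2  4 ]
R3 <- R3 - (-1)*R1:  [  0   0   4   5  -9 ]
R4 <- R4 - (-2)*R1:  [ 0  6  0  1  7 ]
R4 <- R4 - (2)*R2:  [  0   0  -4  -3  -1 ]
R4 <- R4 - (-1)*R3:  [   0    0    0    2  -10 ]
Row echelon form:
[ -2  -1  2  0  |    0 ]
[  0   3  2  2  |    4 ]
[  0   0  4  5  |   -9 ]
[  0   0  0  2  |  -10 ]
Back-substitution:
x_4 = (-10) / 2 = -5
x_3 = (-9 - (5)*(-5)) / 4 = 4
x_2 = (4 - (2)*(4) - (2)*(-5)) / 3 = 2
x_1 = (0 - (-1)*(2) - (2)*(4)) / -2 = 3

(3, 2, 4, -5)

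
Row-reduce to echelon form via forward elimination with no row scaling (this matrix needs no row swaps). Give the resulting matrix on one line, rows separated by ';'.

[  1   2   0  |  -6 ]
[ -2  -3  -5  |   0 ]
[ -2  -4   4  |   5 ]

REF = [1 2 0 -6; 0 1 -5 -12; 0 0 4 -7]

Forward elimination:
R2 <- R2 - (-2)*R1:  [   0    1   -5  -12 ]
R3 <- R3 - (-2)*R1:  [  0   0   4  -7 ]
Row echelon form:
[ 1  2   0  |   -6 ]
[ 0  1  -5  |  -12 ]
[ 0  0   4  |   -7 ]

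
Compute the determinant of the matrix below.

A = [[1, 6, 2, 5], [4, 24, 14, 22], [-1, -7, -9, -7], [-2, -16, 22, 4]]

det(A) = 24

Forward elimination:
R2 <- R2 - (4)*R1:  [ 0  0  6  2 ]
R3 <- R3 - (-1)*R1:  [  0  -1  -7  -2 ]
R4 <- R4 - (-2)*R1:  [  0  -4  26  14 ]
R2 <-> R3   (pivot in column 2 was zero)
[ 1   6   2   5 ]
[ 0  -1  -7  -2 ]
[ 0   0   6   2 ]
[ 0  -4  26  14 ]
R4 <- R4 - (4)*R2:  [  0   0  54  22 ]
R4 <- R4 - (9)*R3:  [ 0  0  0  4 ]
Upper-triangular form:
[ 1   6   2   5 ]
[ 0  -1  -7  -2 ]
[ 0   0   6   2 ]
[ 0   0   0   4 ]
det(A) = (-1)^1 * (1) * (-1) * (6) * (4) = 24  (1 row swap -> sign -1)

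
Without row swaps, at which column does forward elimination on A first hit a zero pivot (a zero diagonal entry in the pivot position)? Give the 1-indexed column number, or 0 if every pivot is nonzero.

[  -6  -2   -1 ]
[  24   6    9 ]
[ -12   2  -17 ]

Naive forward elimination:
R2 <- R2 - (-4)*R1:  [  0  -2   5 ]
R3 <- R3 - (2)*R1:  [   0    6  -15 ]
R3 <- R3 - (-3)*R2:  [ 0  0  0 ]
Matrix at this point:
[ -6  -2  -1 ]
[  0  -2   5 ]
[  0   0   0 ]
Pivot entry (3,3) in the last row is zero and there are no rows below to swap with -> zero pivot in column 3 (A is singular).

first zero-pivot column = 3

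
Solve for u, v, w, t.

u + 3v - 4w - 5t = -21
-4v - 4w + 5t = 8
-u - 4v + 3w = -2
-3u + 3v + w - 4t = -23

(4, 1, 2, 4)

Forward elimination on [A|b]:
R3 <- R3 - (-1)*R1:  [   0   -1   -1   -5  -23 ]
R4 <- R4 - (-3)*R1:  [   0   12  -11  -19  -86 ]
R3 <- R3 - (1/4)*R2:  [     0      0      0  -25/4    -25 ]
R4 <- R4 - (-3)*R2:  [   0    0  -23   -4  -62 ]
R3 <-> R4   (pivot in column 3 was zero)
[ 1   3   -4     -5  -21 ]
[ 0  -4   -4      5    8 ]
[ 0   0  -23     -4  -62 ]
[ 0   0    0  -25/4  -25 ]
Row echelon form:
[ 1   3   -4     -5  |  -21 ]
[ 0  -4   -4      5  |    8 ]
[ 0   0  -23     -4  |  -62 ]
[ 0   0    0  -25/4  |  -25 ]
Back-substitution:
t = (-25) / (-25/4) = 4
w = (-62 - (-4)*(4)) / -23 = 2
v = (8 - (-4)*(2) - (5)*(4)) / -4 = 1
u = (-21 - (3)*(1) - (-4)*(2) - (-5)*(4)) / 1 = 4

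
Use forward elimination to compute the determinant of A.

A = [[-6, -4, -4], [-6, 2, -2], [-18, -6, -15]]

det(A) = 180

Forward elimination:
R2 <- R2 - (1)*R1:  [ 0  6  2 ]
R3 <- R3 - (3)*R1:  [  0   6  -3 ]
R3 <- R3 - (1)*R2:  [  0   0  -5 ]
Upper-triangular form:
[ -6  -4  -4 ]
[  0   6   2 ]
[  0   0  -5 ]
det(A) = (-1)^0 * (-6) * (6) * (-5) = 180  (0 row swaps -> sign +1)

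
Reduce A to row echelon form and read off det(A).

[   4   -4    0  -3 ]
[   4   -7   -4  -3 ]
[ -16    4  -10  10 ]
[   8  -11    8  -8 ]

det(A) = -144

Forward elimination:
R2 <- R2 - (1)*R1:  [  0  -3  -4   0 ]
R3 <- R3 - (-4)*R1:  [   0  -12  -10   -2 ]
R4 <- R4 - (2)*R1:  [  0  -3   8  -2 ]
R3 <- R3 - (4)*R2:  [  0   0   6  -2 ]
R4 <- R4 - (1)*R2:  [  0   0  12  -2 ]
R4 <- R4 - (2)*R3:  [ 0  0  0  2 ]
Upper-triangular form:
[ 4  -4   0  -3 ]
[ 0  -3  -4   0 ]
[ 0   0   6  -2 ]
[ 0   0   0   2 ]
det(A) = (-1)^0 * (4) * (-3) * (6) * (2) = -144  (0 row swaps -> sign +1)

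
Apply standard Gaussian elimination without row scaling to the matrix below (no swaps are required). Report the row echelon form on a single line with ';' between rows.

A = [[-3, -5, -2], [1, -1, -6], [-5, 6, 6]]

Forward elimination:
R2 <- R2 - (-1/3)*R1:  [     0   -8/3  -20/3 ]
R3 <- R3 - (5/3)*R1:  [    0  43/3  28/3 ]
R3 <- R3 - (-43/8)*R2:  [     0      0  -53/2 ]
Row echelon form:
[ -3    -5     -2 ]
[  0  -8/3  -20/3 ]
[  0     0  -53/2 ]

REF = [-3 -5 -2; 0 -8/3 -20/3; 0 0 -53/2]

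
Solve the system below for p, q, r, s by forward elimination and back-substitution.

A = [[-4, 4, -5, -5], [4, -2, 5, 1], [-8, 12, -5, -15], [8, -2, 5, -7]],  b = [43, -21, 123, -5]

Forward elimination on [A|b]:
R2 <- R2 - (-1)*R1:  [  0   2   0  -4  22 ]
R3 <- R3 - (2)*R1:  [  0   4   5  -5  37 ]
R4 <- R4 - (-2)*R1:  [   0    6   -5  -17   81 ]
R3 <- R3 - (2)*R2:  [  0   0   5   3  -7 ]
R4 <- R4 - (3)*R2:  [  0   0  -5  -5  15 ]
R4 <- R4 - (-1)*R3:  [  0   0   0  -2   8 ]
Row echelon form:
[ -4  4  -5  -5  |  43 ]
[  0  2   0  -4  |  22 ]
[  0  0   5   3  |  -7 ]
[  0  0   0  -2  |   8 ]
Back-substitution:
s = (8) / -2 = -4
r = (-7 - (3)*(-4)) / 5 = 1
q = (22 - (-4)*(-4)) / 2 = 3
p = (43 - (4)*(3) - (-5)*(1) - (-5)*(-4)) / -4 = -4

(-4, 3, 1, -4)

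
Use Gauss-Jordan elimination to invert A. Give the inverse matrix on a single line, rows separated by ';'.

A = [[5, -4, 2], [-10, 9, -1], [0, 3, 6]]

inverse = [-19/5 -2 14/15; -4 -2 1; 2 1 -1/3]

Gauss-Jordan on [A | I]:
R1 <- (1/5)*R1:  [    1  -4/5   2/5  |   1/5     0     0 ]
R2 <- R2 - (-10)*R1:  [ 0  1  3  |  2  1  0 ]
R1 <- R1 - (-4/5)*R2:  [    1     0  14/5  |   9/5   4/5     0 ]
R3 <- R3 - (3)*R2:  [  0   0  -3  |  -6  -3   1 ]
R3 <- (1/-3)*R3:  [    0     0     1  |     2     1  -1/3 ]
R1 <- R1 - (14/5)*R3:  [     1      0      0  |  -19/5     -2  14/15 ]
R2 <- R2 - (3)*R3:  [  0   1   0  |  -4  -2   1 ]
Right block of [I | A^{-1}] is the inverse:
[ -19/5  -2  14/15 ]
[    -4  -2      1 ]
[     2   1   -1/3 ]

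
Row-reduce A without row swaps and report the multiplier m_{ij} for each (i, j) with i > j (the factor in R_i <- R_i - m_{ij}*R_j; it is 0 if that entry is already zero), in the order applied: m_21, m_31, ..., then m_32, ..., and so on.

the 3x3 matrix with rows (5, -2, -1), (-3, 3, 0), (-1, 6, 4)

multipliers: -3/5, -1/5, 28/9

Forward elimination:
R2 <- R2 - (-3/5)*R1:  [    0   9/5  -3/5 ]
R3 <- R3 - (-1/5)*R1:  [    0  28/5  19/5 ]
R3 <- R3 - (28/9)*R2:  [    0     0  17/3 ]
Multipliers (in order of application): m_{21} = -3/5, m_{31} = -1/5, m_{32} = 28/9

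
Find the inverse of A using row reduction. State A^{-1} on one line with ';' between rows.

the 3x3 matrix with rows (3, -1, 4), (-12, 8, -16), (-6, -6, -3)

Gauss-Jordan on [A | I]:
R1 <- (1/3)*R1:  [    1  -1/3   4/3  |   1/3     0     0 ]
R2 <- R2 - (-12)*R1:  [ 0  4  0  |  4  1  0 ]
R3 <- R3 - (-6)*R1:  [  0  -8   5  |   2   0   1 ]
R2 <- (1/4)*R2:  [   0    1    0  |    1  1/4    0 ]
R1 <- R1 - (-1/3)*R2:  [    1     0   4/3  |   2/3  1/12     0 ]
R3 <- R3 - (-8)*R2:  [  0   0   5  |  10   2   1 ]
R3 <- (1/5)*R3:  [   0    0    1  |    2  2/5  1/5 ]
R1 <- R1 - (4/3)*R3:  [     1      0      0  |     -2  -9/20  -4/15 ]
Right block of [I | A^{-1}] is the inverse:
[ -2  -9/20  -4/15 ]
[  1    1/4      0 ]
[  2    2/5    1/5 ]

inverse = [-2 -9/20 -4/15; 1 1/4 0; 2 2/5 1/5]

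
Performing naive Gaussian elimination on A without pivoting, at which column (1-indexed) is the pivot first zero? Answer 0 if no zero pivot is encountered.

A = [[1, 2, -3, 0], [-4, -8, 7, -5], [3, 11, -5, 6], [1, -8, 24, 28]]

Naive forward elimination:
R2 <- R2 - (-4)*R1:  [  0   0  -5  -5 ]
R3 <- R3 - (3)*R1:  [ 0  5  4  6 ]
R4 <- R4 - (1)*R1:  [   0  -10   27   28 ]
Matrix at this point:
[ 1    2  -3   0 ]
[ 0    0  -5  -5 ]
[ 0    5   4   6 ]
[ 0  -10  27  28 ]
Pivot entry (2,2) is zero but row 3 has 5 in column 2 -> naive elimination stops; a row interchange (e.g. R2 <-> R3) would be required here.

first zero-pivot column = 2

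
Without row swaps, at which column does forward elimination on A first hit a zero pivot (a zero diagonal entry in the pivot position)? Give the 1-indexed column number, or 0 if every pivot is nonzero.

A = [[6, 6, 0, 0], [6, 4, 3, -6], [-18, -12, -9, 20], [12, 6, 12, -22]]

Naive forward elimination:
R2 <- R2 - (1)*R1:  [  0  -2   3  -6 ]
R3 <- R3 - (-3)*R1:  [  0   6  -9  20 ]
R4 <- R4 - (2)*R1:  [   0   -6   12  -22 ]
R3 <- R3 - (-3)*R2:  [ 0  0  0  2 ]
R4 <- R4 - (3)*R2:  [  0   0   3  -4 ]
Matrix at this point:
[ 6   6  0   0 ]
[ 0  -2  3  -6 ]
[ 0   0  0   2 ]
[ 0   0  3  -4 ]
Pivot entry (3,3) is zero but row 4 has 3 in column 3 -> naive elimination stops; a row interchange (e.g. R3 <-> R4) would be required here.

first zero-pivot column = 3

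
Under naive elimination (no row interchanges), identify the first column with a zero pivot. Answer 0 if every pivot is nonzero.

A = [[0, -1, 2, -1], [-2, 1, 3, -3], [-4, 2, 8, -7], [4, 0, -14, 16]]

first zero-pivot column = 1

Naive forward elimination:
Pivot entry (1,1) is zero but row 2 has -2 in column 1 -> naive elimination stops; a row interchange (e.g. R1 <-> R2) would be required here.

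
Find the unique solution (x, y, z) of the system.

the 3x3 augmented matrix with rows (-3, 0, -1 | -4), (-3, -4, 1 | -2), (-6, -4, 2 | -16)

(3, -3, -5)

Forward elimination on [A|b]:
R2 <- R2 - (1)*R1:  [  0  -4   2   2 ]
R3 <- R3 - (2)*R1:  [  0  -4   4  -8 ]
R3 <- R3 - (1)*R2:  [   0    0    2  -10 ]
Row echelon form:
[ -3   0  -1  |   -4 ]
[  0  -4   2  |    2 ]
[  0   0   2  |  -10 ]
Back-substitution:
z = (-10) / 2 = -5
y = (2 - (2)*(-5)) / -4 = -3
x = (-4 - (-1)*(-5)) / -3 = 3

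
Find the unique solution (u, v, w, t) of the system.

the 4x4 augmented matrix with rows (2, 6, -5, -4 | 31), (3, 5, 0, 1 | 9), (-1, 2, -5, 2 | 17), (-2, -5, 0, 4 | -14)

Forward elimination on [A|b]:
R2 <- R2 - (3/2)*R1:  [     0     -4   15/2      7  -75/2 ]
R3 <- R3 - (-1/2)*R1:  [     0      5  -15/2      0   65/2 ]
R4 <- R4 - (-1)*R1:  [  0   1  -5   0  17 ]
R3 <- R3 - (-5/4)*R2:  [      0       0    15/8    35/4  -115/8 ]
R4 <- R4 - (-1/4)*R2:  [     0      0  -25/8    7/4   61/8 ]
R4 <- R4 - (-5/3)*R3:  [     0      0      0   49/3  -49/3 ]
Row echelon form:
[ 2   6    -5    -4  |      31 ]
[ 0  -4  15/2     7  |   -75/2 ]
[ 0   0  15/8  35/4  |  -115/8 ]
[ 0   0     0  49/3  |   -49/3 ]
Back-substitution:
t = (-49/3) / (49/3) = -1
w = (-115/8 - (35/4)*(-1)) / (15/8) = -3
v = (-75/2 - (15/2)*(-3) - (7)*(-1)) / -4 = 2
u = (31 - (6)*(2) - (-5)*(-3) - (-4)*(-1)) / 2 = 0

(0, 2, -3, -1)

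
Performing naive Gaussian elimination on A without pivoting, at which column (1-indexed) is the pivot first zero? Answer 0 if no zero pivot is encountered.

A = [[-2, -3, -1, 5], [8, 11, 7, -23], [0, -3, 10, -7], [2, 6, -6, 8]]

Naive forward elimination:
R2 <- R2 - (-4)*R1:  [  0  -1   3  -3 ]
R4 <- R4 - (-1)*R1:  [  0   3  -7  13 ]
R3 <- R3 - (3)*R2:  [ 0  0  1  2 ]
R4 <- R4 - (-3)*R2:  [ 0  0  2  4 ]
R4 <- R4 - (2)*R3:  [ 0  0  0  0 ]
Matrix at this point:
[ -2  -3  -1   5 ]
[  0  -1   3  -3 ]
[  0   0   1   2 ]
[  0   0   0   0 ]
Pivot entry (4,4) in the last row is zero and there are no rows below to swap with -> zero pivot in column 4 (A is singular).

first zero-pivot column = 4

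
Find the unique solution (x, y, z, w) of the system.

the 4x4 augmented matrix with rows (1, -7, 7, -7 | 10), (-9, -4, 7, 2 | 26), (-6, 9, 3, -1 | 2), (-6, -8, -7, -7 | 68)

(-4, -2, -2, -2)

Forward elimination on [A|b]:
R2 <- R2 - (-9)*R1:  [   0  -67   70  -61  116 ]
R3 <- R3 - (-6)*R1:  [   0  -33   45  -43   62 ]
R4 <- R4 - (-6)*R1:  [   0  -50   35  -49  128 ]
R3 <- R3 - (33/67)*R2:  [       0        0   705/67  -868/67   326/67 ]
R4 <- R4 - (50/67)*R2:  [        0         0  -1155/67   -233/67   2776/67 ]
R4 <- R4 - (-77/47)*R3:  [        0         0         0  -1161/47   2322/47 ]
Row echelon form:
[ 1   -7       7        -7  |       10 ]
[ 0  -67      70       -61  |      116 ]
[ 0    0  705/67   -868/67  |   326/67 ]
[ 0    0       0  -1161/47  |  2322/47 ]
Back-substitution:
w = (2322/47) / (-1161/47) = -2
z = (326/67 - (-868/67)*(-2)) / (705/67) = -2
y = (116 - (70)*(-2) - (-61)*(-2)) / -67 = -2
x = (10 - (-7)*(-2) - (7)*(-2) - (-7)*(-2)) / 1 = -4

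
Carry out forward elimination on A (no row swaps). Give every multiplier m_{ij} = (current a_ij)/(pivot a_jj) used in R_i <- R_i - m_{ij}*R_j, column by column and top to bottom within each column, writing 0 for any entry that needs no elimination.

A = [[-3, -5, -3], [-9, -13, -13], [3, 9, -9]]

multipliers: 3, -1, 2

Forward elimination:
R2 <- R2 - (3)*R1:  [  0   2  -4 ]
R3 <- R3 - (-1)*R1:  [   0    4  -12 ]
R3 <- R3 - (2)*R2:  [  0   0  -4 ]
Multipliers (in order of application): m_{21} = 3, m_{31} = -1, m_{32} = 2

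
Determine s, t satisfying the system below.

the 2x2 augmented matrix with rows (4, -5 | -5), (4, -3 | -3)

(0, 1)

Forward elimination on [A|b]:
R2 <- R2 - (1)*R1:  [ 0  2  2 ]
Row echelon form:
[ 4  -5  |  -5 ]
[ 0   2  |   2 ]
Back-substitution:
t = (2) / 2 = 1
s = (-5 - (-5)*(1)) / 4 = 0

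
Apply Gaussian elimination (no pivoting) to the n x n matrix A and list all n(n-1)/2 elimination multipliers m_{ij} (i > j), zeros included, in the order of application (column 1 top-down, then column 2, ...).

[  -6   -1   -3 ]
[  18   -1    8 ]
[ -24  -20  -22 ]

multipliers: -3, 4, 4

Forward elimination:
R2 <- R2 - (-3)*R1:  [  0  -4  -1 ]
R3 <- R3 - (4)*R1:  [   0  -16  -10 ]
R3 <- R3 - (4)*R2:  [  0   0  -6 ]
Multipliers (in order of application): m_{21} = -3, m_{31} = 4, m_{32} = 4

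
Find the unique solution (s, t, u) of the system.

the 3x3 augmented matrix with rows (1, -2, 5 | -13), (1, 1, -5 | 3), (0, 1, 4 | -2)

Forward elimination on [A|b]:
R2 <- R2 - (1)*R1:  [   0    3  -10   16 ]
R3 <- R3 - (1/3)*R2:  [     0      0   22/3  -22/3 ]
Row echelon form:
[ 1  -2     5  |    -13 ]
[ 0   3   -10  |     16 ]
[ 0   0  22/3  |  -22/3 ]
Back-substitution:
u = (-22/3) / (22/3) = -1
t = (16 - (-10)*(-1)) / 3 = 2
s = (-13 - (-2)*(2) - (5)*(-1)) / 1 = -4

(-4, 2, -1)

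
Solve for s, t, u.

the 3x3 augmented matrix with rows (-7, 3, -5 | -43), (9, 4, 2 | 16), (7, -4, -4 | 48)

(4, -5, 0)

Forward elimination on [A|b]:
R2 <- R2 - (-9/7)*R1:  [      0    55/7   -31/7  -275/7 ]
R3 <- R3 - (-1)*R1:  [  0  -1  -9   5 ]
R3 <- R3 - (-7/55)*R2:  [       0        0  -526/55        0 ]
Row echelon form:
[ -7     3       -5  |     -43 ]
[  0  55/7    -31/7  |  -275/7 ]
[  0     0  -526/55  |       0 ]
Back-substitution:
u = (0) / (-526/55) = 0
t = (-275/7 - (-31/7)*(0)) / (55/7) = -5
s = (-43 - (3)*(-5) - (-5)*(0)) / -7 = 4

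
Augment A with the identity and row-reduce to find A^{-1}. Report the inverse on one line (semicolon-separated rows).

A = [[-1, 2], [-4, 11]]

Gauss-Jordan on [A | I]:
R1 <- (1/-1)*R1:  [  1  -2  |  -1   0 ]
R2 <- R2 - (-4)*R1:  [  0   3  |  -4   1 ]
R2 <- (1/3)*R2:  [    0     1  |  -4/3   1/3 ]
R1 <- R1 - (-2)*R2:  [     1      0  |  -11/3    2/3 ]
Right block of [I | A^{-1}] is the inverse:
[ -11/3  2/3 ]
[  -4/3  1/3 ]

inverse = [-11/3 2/3; -4/3 1/3]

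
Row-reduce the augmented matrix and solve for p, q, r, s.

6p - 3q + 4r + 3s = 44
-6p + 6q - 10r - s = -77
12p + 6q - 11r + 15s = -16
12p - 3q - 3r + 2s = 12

Forward elimination on [A|b]:
R2 <- R2 - (-1)*R1:  [   0    3   -6    2  -33 ]
R3 <- R3 - (2)*R1:  [    0    12   -19     9  -104 ]
R4 <- R4 - (2)*R1:  [   0    3  -11   -4  -76 ]
R3 <- R3 - (4)*R2:  [  0   0   5   1  28 ]
R4 <- R4 - (1)*R2:  [   0    0   -5   -6  -43 ]
R4 <- R4 - (-1)*R3:  [   0    0    0   -5  -15 ]
Row echelon form:
[ 6  -3   4   3  |   44 ]
[ 0   3  -6   2  |  -33 ]
[ 0   0   5   1  |   28 ]
[ 0   0   0  -5  |  -15 ]
Back-substitution:
s = (-15) / -5 = 3
r = (28 - (1)*(3)) / 5 = 5
q = (-33 - (-6)*(5) - (2)*(3)) / 3 = -3
p = (44 - (-3)*(-3) - (4)*(5) - (3)*(3)) / 6 = 1

(1, -3, 5, 3)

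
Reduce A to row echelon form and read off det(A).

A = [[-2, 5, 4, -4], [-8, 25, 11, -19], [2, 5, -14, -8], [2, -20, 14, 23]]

Forward elimination:
R2 <- R2 - (4)*R1:  [  0   5  -5  -3 ]
R3 <- R3 - (-1)*R1:  [   0   10  -10  -12 ]
R4 <- R4 - (-1)*R1:  [   0  -15   18   19 ]
R3 <- R3 - (2)*R2:  [  0   0   0  -6 ]
R4 <- R4 - (-3)*R2:  [  0   0   3  10 ]
R3 <-> R4   (pivot in column 3 was zero)
[ -2  5   4  -4 ]
[  0  5  -5  -3 ]
[  0  0   3  10 ]
[  0  0   0  -6 ]
Upper-triangular form:
[ -2  5   4  -4 ]
[  0  5  -5  -3 ]
[  0  0   3  10 ]
[  0  0   0  -6 ]
det(A) = (-1)^1 * (-2) * (5) * (3) * (-6) = -180  (1 row swap -> sign -1)

det(A) = -180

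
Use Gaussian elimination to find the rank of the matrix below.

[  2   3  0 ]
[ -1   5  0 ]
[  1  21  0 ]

Row reduction:
R2 <- R2 - (-1/2)*R1:  [    0  13/2     0 ]
R3 <- R3 - (1/2)*R1:  [    0  39/2     0 ]
R3 <- R3 - (3)*R2:  [ 0  0  0 ]
Row echelon form:
[ 2     3  0 ]
[ 0  13/2  0 ]
[ 0     0  0 ]
Nonzero rows / pivot columns: 2

rank(A) = 2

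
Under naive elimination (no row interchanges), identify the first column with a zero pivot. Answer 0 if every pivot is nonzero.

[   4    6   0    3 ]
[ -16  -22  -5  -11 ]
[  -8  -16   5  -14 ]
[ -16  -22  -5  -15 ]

first zero-pivot column = 0

Naive forward elimination:
R2 <- R2 - (-4)*R1:  [  0   2  -5   1 ]
R3 <- R3 - (-2)*R1:  [  0  -4   5  -8 ]
R4 <- R4 - (-4)*R1:  [  0   2  -5  -3 ]
R3 <- R3 - (-2)*R2:  [  0   0  -5  -6 ]
R4 <- R4 - (1)*R2:  [  0   0   0  -4 ]
All pivots nonzero; naive elimination completes without hitting a zero pivot.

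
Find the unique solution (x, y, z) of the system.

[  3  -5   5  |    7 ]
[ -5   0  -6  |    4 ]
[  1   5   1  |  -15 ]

(4, -3, -4)

Forward elimination on [A|b]:
R2 <- R2 - (-5/3)*R1:  [     0  -25/3    7/3   47/3 ]
R3 <- R3 - (1/3)*R1:  [     0   20/3   -2/3  -52/3 ]
R3 <- R3 - (-4/5)*R2:  [     0      0    6/5  -24/5 ]
Row echelon form:
[ 3     -5    5  |      7 ]
[ 0  -25/3  7/3  |   47/3 ]
[ 0      0  6/5  |  -24/5 ]
Back-substitution:
z = (-24/5) / (6/5) = -4
y = (47/3 - (7/3)*(-4)) / (-25/3) = -3
x = (7 - (-5)*(-3) - (5)*(-4)) / 3 = 4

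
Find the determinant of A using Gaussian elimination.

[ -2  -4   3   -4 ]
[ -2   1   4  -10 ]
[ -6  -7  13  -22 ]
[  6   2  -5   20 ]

det(A) = -120

Forward elimination:
R2 <- R2 - (1)*R1:  [  0   5   1  -6 ]
R3 <- R3 - (3)*R1:  [   0    5    4  -10 ]
R4 <- R4 - (-3)*R1:  [   0  -10    4    8 ]
R3 <- R3 - (1)*R2:  [  0   0   3  -4 ]
R4 <- R4 - (-2)*R2:  [  0   0   6  -4 ]
R4 <- R4 - (2)*R3:  [ 0  0  0  4 ]
Upper-triangular form:
[ -2  -4  3  -4 ]
[  0   5  1  -6 ]
[  0   0  3  -4 ]
[  0   0  0   4 ]
det(A) = (-1)^0 * (-2) * (5) * (3) * (4) = -120  (0 row swaps -> sign +1)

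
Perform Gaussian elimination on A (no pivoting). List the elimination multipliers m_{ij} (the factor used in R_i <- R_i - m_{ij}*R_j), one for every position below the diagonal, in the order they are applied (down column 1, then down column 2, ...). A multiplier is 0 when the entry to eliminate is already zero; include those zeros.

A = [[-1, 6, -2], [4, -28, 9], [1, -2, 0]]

Forward elimination:
R2 <- R2 - (-4)*R1:  [  0  -4   1 ]
R3 <- R3 - (-1)*R1:  [  0   4  -2 ]
R3 <- R3 - (-1)*R2:  [  0   0  -1 ]
Multipliers (in order of application): m_{21} = -4, m_{31} = -1, m_{32} = -1

multipliers: -4, -1, -1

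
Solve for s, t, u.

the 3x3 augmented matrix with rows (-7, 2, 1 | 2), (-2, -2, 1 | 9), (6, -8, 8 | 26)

(-1, -3, 1)

Forward elimination on [A|b]:
R2 <- R2 - (2/7)*R1:  [     0  -18/7    5/7   59/7 ]
R3 <- R3 - (-6/7)*R1:  [     0  -44/7   62/7  194/7 ]
R3 <- R3 - (22/9)*R2:  [    0     0  64/9  64/9 ]
Row echelon form:
[ -7      2     1  |     2 ]
[  0  -18/7   5/7  |  59/7 ]
[  0      0  64/9  |  64/9 ]
Back-substitution:
u = (64/9) / (64/9) = 1
t = (59/7 - (5/7)*(1)) / (-18/7) = -3
s = (2 - (2)*(-3) - (1)*(1)) / -7 = -1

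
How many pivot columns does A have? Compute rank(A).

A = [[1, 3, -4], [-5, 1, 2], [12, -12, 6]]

Row reduction:
R2 <- R2 - (-5)*R1:  [   0   16  -18 ]
R3 <- R3 - (12)*R1:  [   0  -48   54 ]
R3 <- R3 - (-3)*R2:  [ 0  0  0 ]
Row echelon form:
[ 1   3   -4 ]
[ 0  16  -18 ]
[ 0   0    0 ]
Nonzero rows / pivot columns: 2

rank(A) = 2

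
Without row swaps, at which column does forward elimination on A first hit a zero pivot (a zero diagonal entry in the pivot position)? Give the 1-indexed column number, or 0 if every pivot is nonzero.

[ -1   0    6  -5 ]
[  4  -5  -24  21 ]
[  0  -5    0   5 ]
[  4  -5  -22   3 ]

Naive forward elimination:
R2 <- R2 - (-4)*R1:  [  0  -5   0   1 ]
R4 <- R4 - (-4)*R1:  [   0   -5    2  -17 ]
R3 <- R3 - (1)*R2:  [ 0  0  0  4 ]
R4 <- R4 - (1)*R2:  [   0    0    2  -18 ]
Matrix at this point:
[ -1   0  6   -5 ]
[  0  -5  0    1 ]
[  0   0  0    4 ]
[  0   0  2  -18 ]
Pivot entry (3,3) is zero but row 4 has 2 in column 3 -> naive elimination stops; a row interchange (e.g. R3 <-> R4) would be required here.

first zero-pivot column = 3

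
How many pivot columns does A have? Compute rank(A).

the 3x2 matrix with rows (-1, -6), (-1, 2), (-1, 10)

rank(A) = 2

Row reduction:
R2 <- R2 - (1)*R1:  [ 0  8 ]
R3 <- R3 - (1)*R1:  [  0  16 ]
R3 <- R3 - (2)*R2:  [ 0  0 ]
Row echelon form:
[ -1  -6 ]
[  0   8 ]
[  0   0 ]
Nonzero rows / pivot columns: 2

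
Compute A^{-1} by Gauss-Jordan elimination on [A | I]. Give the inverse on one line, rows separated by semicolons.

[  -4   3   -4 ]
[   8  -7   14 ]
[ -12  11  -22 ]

inverse = [0 11/4 7/4; 1 5 3; 1/2 1 1/2]

Gauss-Jordan on [A | I]:
R1 <- (1/-4)*R1:  [    1  -3/4     1  |  -1/4     0     0 ]
R2 <- R2 - (8)*R1:  [  0  -1   6  |   2   1   0 ]
R3 <- R3 - (-12)*R1:  [   0    2  -10  |   -3    0    1 ]
R2 <- (1/-1)*R2:  [  0   1  -6  |  -2  -1   0 ]
R1 <- R1 - (-3/4)*R2:  [    1     0  -7/2  |  -7/4  -3/4     0 ]
R3 <- R3 - (2)*R2:  [ 0  0  2  |  1  2  1 ]
R3 <- (1/2)*R3:  [   0    0    1  |  1/2    1  1/2 ]
R1 <- R1 - (-7/2)*R3:  [    1     0     0  |     0  11/4   7/4 ]
R2 <- R2 - (-6)*R3:  [ 0  1  0  |  1  5  3 ]
Right block of [I | A^{-1}] is the inverse:
[   0  11/4  7/4 ]
[   1     5    3 ]
[ 1/2     1  1/2 ]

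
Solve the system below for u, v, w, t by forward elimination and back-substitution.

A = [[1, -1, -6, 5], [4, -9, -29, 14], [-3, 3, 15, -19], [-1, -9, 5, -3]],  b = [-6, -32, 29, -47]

(3, 5, -1, -2)

Forward elimination on [A|b]:
R2 <- R2 - (4)*R1:  [  0  -5  -5  -6  -8 ]
R3 <- R3 - (-3)*R1:  [  0   0  -3  -4  11 ]
R4 <- R4 - (-1)*R1:  [   0  -10   -1    2  -53 ]
R4 <- R4 - (2)*R2:  [   0    0    9   14  -37 ]
R4 <- R4 - (-3)*R3:  [  0   0   0   2  -4 ]
Row echelon form:
[ 1  -1  -6   5  |  -6 ]
[ 0  -5  -5  -6  |  -8 ]
[ 0   0  -3  -4  |  11 ]
[ 0   0   0   2  |  -4 ]
Back-substitution:
t = (-4) / 2 = -2
w = (11 - (-4)*(-2)) / -3 = -1
v = (-8 - (-5)*(-1) - (-6)*(-2)) / -5 = 5
u = (-6 - (-1)*(5) - (-6)*(-1) - (5)*(-2)) / 1 = 3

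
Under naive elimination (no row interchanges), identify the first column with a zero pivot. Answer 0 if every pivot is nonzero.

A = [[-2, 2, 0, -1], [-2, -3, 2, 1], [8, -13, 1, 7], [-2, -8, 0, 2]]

first zero-pivot column = 0

Naive forward elimination:
R2 <- R2 - (1)*R1:  [  0  -5   2   2 ]
R3 <- R3 - (-4)*R1:  [  0  -5   1   3 ]
R4 <- R4 - (1)*R1:  [   0  -10    0    3 ]
R3 <- R3 - (1)*R2:  [  0   0  -1   1 ]
R4 <- R4 - (2)*R2:  [  0   0  -4  -1 ]
R4 <- R4 - (4)*R3:  [  0   0   0  -5 ]
All pivots nonzero; naive elimination completes without hitting a zero pivot.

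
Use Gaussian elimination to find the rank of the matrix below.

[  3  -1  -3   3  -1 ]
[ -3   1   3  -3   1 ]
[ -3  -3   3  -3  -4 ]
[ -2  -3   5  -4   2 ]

rank(A) = 3

Row reduction:
R2 <- R2 - (-1)*R1:  [ 0  0  0  0  0 ]
R3 <- R3 - (-1)*R1:  [  0  -4   0   0  -5 ]
R4 <- R4 - (-2/3)*R1:  [     0  -11/3      3     -2    4/3 ]
R2 <-> R3   (pivot in column 2 was zero)
[ 3     -1  -3   3   -1 ]
[ 0     -4   0   0   -5 ]
[ 0      0   0   0    0 ]
[ 0  -11/3   3  -2  4/3 ]
R4 <- R4 - (11/12)*R2:  [     0      0      3     -2  71/12 ]
R3 <-> R4   (pivot in column 3 was zero)
[ 3  -1  -3   3     -1 ]
[ 0  -4   0   0     -5 ]
[ 0   0   3  -2  71/12 ]
[ 0   0   0   0      0 ]
Row echelon form:
[ 3  -1  -3   3     -1 ]
[ 0  -4   0   0     -5 ]
[ 0   0   3  -2  71/12 ]
[ 0   0   0   0      0 ]
Nonzero rows / pivot columns: 3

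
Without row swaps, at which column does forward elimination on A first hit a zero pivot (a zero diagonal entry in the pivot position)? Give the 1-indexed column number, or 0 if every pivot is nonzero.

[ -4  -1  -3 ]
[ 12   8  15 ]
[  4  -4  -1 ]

first zero-pivot column = 0

Naive forward elimination:
R2 <- R2 - (-3)*R1:  [ 0  5  6 ]
R3 <- R3 - (-1)*R1:  [  0  -5  -4 ]
R3 <- R3 - (-1)*R2:  [ 0  0  2 ]
All pivots nonzero; naive elimination completes without hitting a zero pivot.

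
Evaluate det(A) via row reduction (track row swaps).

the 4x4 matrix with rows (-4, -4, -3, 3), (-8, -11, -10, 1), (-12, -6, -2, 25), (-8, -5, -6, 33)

Forward elimination:
R2 <- R2 - (2)*R1:  [  0  -3  -4  -5 ]
R3 <- R3 - (3)*R1:  [  0   6   7  16 ]
R4 <- R4 - (2)*R1:  [  0   3   0  27 ]
R3 <- R3 - (-2)*R2:  [  0   0  -1   6 ]
R4 <- R4 - (-1)*R2:  [  0   0  -4  22 ]
R4 <- R4 - (4)*R3:  [  0   0   0  -2 ]
Upper-triangular form:
[ -4  -4  -3   3 ]
[  0  -3  -4  -5 ]
[  0   0  -1   6 ]
[  0   0   0  -2 ]
det(A) = (-1)^0 * (-4) * (-3) * (-1) * (-2) = 24  (0 row swaps -> sign +1)

det(A) = 24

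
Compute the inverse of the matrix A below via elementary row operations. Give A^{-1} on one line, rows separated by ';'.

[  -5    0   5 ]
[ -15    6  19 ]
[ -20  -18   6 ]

Gauss-Jordan on [A | I]:
R1 <- (1/-5)*R1:  [    1     0    -1  |  -1/5     0     0 ]
R2 <- R2 - (-15)*R1:  [  0   6   4  |  -3   1   0 ]
R3 <- R3 - (-20)*R1:  [   0  -18  -14  |   -4    0    1 ]
R2 <- (1/6)*R2:  [    0     1   2/3  |  -1/2   1/6     0 ]
R3 <- R3 - (-18)*R2:  [   0    0   -2  |  -13    3    1 ]
R3 <- (1/-2)*R3:  [    0     0     1  |  13/2  -3/2  -1/2 ]
R1 <- R1 - (-1)*R3:  [     1      0      0  |  63/10   -3/2   -1/2 ]
R2 <- R2 - (2/3)*R3:  [     0      1      0  |  -29/6    7/6    1/3 ]
Right block of [I | A^{-1}] is the inverse:
[ 63/10  -3/2  -1/2 ]
[ -29/6   7/6   1/3 ]
[  13/2  -3/2  -1/2 ]

inverse = [63/10 -3/2 -1/2; -29/6 7/6 1/3; 13/2 -3/2 -1/2]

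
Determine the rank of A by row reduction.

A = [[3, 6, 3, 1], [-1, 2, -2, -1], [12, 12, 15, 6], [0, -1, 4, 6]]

Row reduction:
R2 <- R2 - (-1/3)*R1:  [    0     4    -1  -2/3 ]
R3 <- R3 - (4)*R1:  [   0  -12    3    2 ]
R3 <- R3 - (-3)*R2:  [ 0  0  0  0 ]
R4 <- R4 - (-1/4)*R2:  [    0     0  15/4  35/6 ]
R3 <-> R4   (pivot in column 3 was zero)
[ 3  6     3     1 ]
[ 0  4    -1  -2/3 ]
[ 0  0  15/4  35/6 ]
[ 0  0     0     0 ]
Row echelon form:
[ 3  6     3     1 ]
[ 0  4    -1  -2/3 ]
[ 0  0  15/4  35/6 ]
[ 0  0     0     0 ]
Nonzero rows / pivot columns: 3

rank(A) = 3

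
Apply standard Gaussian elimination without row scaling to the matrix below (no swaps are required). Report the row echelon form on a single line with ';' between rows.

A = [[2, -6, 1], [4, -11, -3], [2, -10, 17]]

Forward elimination:
R2 <- R2 - (2)*R1:  [  0   1  -5 ]
R3 <- R3 - (1)*R1:  [  0  -4  16 ]
R3 <- R3 - (-4)*R2:  [  0   0  -4 ]
Row echelon form:
[ 2  -6   1 ]
[ 0   1  -5 ]
[ 0   0  -4 ]

REF = [2 -6 1; 0 1 -5; 0 0 -4]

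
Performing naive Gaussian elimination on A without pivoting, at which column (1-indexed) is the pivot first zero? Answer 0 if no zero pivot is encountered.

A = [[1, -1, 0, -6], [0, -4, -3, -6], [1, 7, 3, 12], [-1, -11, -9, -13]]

Naive forward elimination:
R3 <- R3 - (1)*R1:  [  0   8   3  18 ]
R4 <- R4 - (-1)*R1:  [   0  -12   -9  -19 ]
R3 <- R3 - (-2)*R2:  [  0   0  -3   6 ]
R4 <- R4 - (3)*R2:  [  0   0   0  -1 ]
All pivots nonzero; naive elimination completes without hitting a zero pivot.

first zero-pivot column = 0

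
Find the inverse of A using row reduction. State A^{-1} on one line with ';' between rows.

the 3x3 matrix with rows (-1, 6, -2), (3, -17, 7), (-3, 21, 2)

inverse = [181/5 54/5 -8/5; 27/5 8/5 -1/5; -12/5 -3/5 1/5]

Gauss-Jordan on [A | I]:
R1 <- (1/-1)*R1:  [  1  -6   2  |  -1   0   0 ]
R2 <- R2 - (3)*R1:  [ 0  1  1  |  3  1  0 ]
R3 <- R3 - (-3)*R1:  [  0   3   8  |  -3   0   1 ]
R1 <- R1 - (-6)*R2:  [  1   0   8  |  17   6   0 ]
R3 <- R3 - (3)*R2:  [   0    0    5  |  -12   -3    1 ]
R3 <- (1/5)*R3:  [     0      0      1  |  -12/5   -3/5    1/5 ]
R1 <- R1 - (8)*R3:  [     1      0      0  |  181/5   54/5   -8/5 ]
R2 <- R2 - (1)*R3:  [    0     1     0  |  27/5   8/5  -1/5 ]
Right block of [I | A^{-1}] is the inverse:
[ 181/5  54/5  -8/5 ]
[  27/5   8/5  -1/5 ]
[ -12/5  -3/5   1/5 ]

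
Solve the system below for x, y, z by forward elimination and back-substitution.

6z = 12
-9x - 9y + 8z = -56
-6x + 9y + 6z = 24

Forward elimination on [A|b]:
R1 <-> R2   (pivot in column 1 was zero)
[ -9  -9  8  -56 ]
[  0   0  6   12 ]
[ -6   9  6   24 ]
R3 <- R3 - (2/3)*R1:  [     0     15    2/3  184/3 ]
R2 <-> R3   (pivot in column 2 was zero)
[ -9  -9    8    -56 ]
[  0  15  2/3  184/3 ]
[  0   0    6     12 ]
Row echelon form:
[ -9  -9    8  |    -56 ]
[  0  15  2/3  |  184/3 ]
[  0   0    6  |     12 ]
Back-substitution:
z = (12) / 6 = 2
y = (184/3 - (2/3)*(2)) / 15 = 4
x = (-56 - (-9)*(4) - (8)*(2)) / -9 = 4

(4, 4, 2)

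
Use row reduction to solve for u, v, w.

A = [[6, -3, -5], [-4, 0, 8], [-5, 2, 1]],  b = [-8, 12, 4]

(-1, -1, 1)

Forward elimination on [A|b]:
R2 <- R2 - (-2/3)*R1:  [    0    -2  14/3  20/3 ]
R3 <- R3 - (-5/6)*R1:  [     0   -1/2  -19/6   -8/3 ]
R3 <- R3 - (1/4)*R2:  [     0      0  -13/3  -13/3 ]
Row echelon form:
[ 6  -3     -5  |     -8 ]
[ 0  -2   14/3  |   20/3 ]
[ 0   0  -13/3  |  -13/3 ]
Back-substitution:
w = (-13/3) / (-13/3) = 1
v = (20/3 - (14/3)*(1)) / -2 = -1
u = (-8 - (-3)*(-1) - (-5)*(1)) / 6 = -1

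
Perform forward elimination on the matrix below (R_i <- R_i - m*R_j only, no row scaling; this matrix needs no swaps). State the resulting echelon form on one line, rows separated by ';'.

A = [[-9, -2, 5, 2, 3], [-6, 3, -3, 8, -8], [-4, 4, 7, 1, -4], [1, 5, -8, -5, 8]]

REF = [-9 -2 5 2 3; 0 13/3 -19/3 20/3 -10; 0 0 155/13 -289/39 232/39; 0 0 0 -5773/465 9109/465]

Forward elimination:
R2 <- R2 - (2/3)*R1:  [     0   13/3  -19/3   20/3    -10 ]
R3 <- R3 - (4/9)*R1:  [     0   44/9   43/9    1/9  -16/3 ]
R4 <- R4 - (-1/9)*R1:  [     0   43/9  -67/9  -43/9   25/3 ]
R3 <- R3 - (44/39)*R2:  [       0        0   155/13  -289/39   232/39 ]
R4 <- R4 - (43/39)*R2:  [       0        0    -6/13  -473/39   755/39 ]
R4 <- R4 - (-6/155)*R3:  [         0          0          0  -5773/465   9109/465 ]
Row echelon form:
[ -9    -2       5          2         3 ]
[  0  13/3   -19/3       20/3       -10 ]
[  0     0  155/13    -289/39    232/39 ]
[  0     0       0  -5773/465  9109/465 ]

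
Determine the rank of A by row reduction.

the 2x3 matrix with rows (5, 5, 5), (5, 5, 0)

Row reduction:
R2 <- R2 - (1)*R1:  [  0   0  -5 ]
Row echelon form:
[ 5  5   5 ]
[ 0  0  -5 ]
Nonzero rows / pivot columns: 2

rank(A) = 2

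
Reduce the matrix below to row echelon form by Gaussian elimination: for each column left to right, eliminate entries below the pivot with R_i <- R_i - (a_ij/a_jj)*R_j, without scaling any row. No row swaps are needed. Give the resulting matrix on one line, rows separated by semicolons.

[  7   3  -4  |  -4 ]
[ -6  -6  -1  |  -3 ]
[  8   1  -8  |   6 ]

Forward elimination:
R2 <- R2 - (-6/7)*R1:  [     0  -24/7  -31/7  -45/7 ]
R3 <- R3 - (8/7)*R1:  [     0  -17/7  -24/7   74/7 ]
R3 <- R3 - (17/24)*R2:  [     0      0  -7/24  121/8 ]
Row echelon form:
[ 7      3     -4  |     -4 ]
[ 0  -24/7  -31/7  |  -45/7 ]
[ 0      0  -7/24  |  121/8 ]

REF = [7 3 -4 -4; 0 -24/7 -31/7 -45/7; 0 0 -7/24 121/8]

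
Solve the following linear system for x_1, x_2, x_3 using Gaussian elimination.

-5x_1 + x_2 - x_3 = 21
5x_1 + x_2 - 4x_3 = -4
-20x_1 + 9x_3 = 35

(-4, -4, -5)

Forward elimination on [A|b]:
R2 <- R2 - (-1)*R1:  [  0   2  -5  17 ]
R3 <- R3 - (4)*R1:  [   0   -4   13  -49 ]
R3 <- R3 - (-2)*R2:  [   0    0    3  -15 ]
Row echelon form:
[ -5  1  -1  |   21 ]
[  0  2  -5  |   17 ]
[  0  0   3  |  -15 ]
Back-substitution:
x_3 = (-15) / 3 = -5
x_2 = (17 - (-5)*(-5)) / 2 = -4
x_1 = (21 - (1)*(-4) - (-1)*(-5)) / -5 = -4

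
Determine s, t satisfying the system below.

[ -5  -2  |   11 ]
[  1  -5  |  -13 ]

(-3, 2)

Forward elimination on [A|b]:
R2 <- R2 - (-1/5)*R1:  [     0  -27/5  -54/5 ]
Row echelon form:
[ -5     -2  |     11 ]
[  0  -27/5  |  -54/5 ]
Back-substitution:
t = (-54/5) / (-27/5) = 2
s = (11 - (-2)*(2)) / -5 = -3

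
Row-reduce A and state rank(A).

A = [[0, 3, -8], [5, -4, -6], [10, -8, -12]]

Row reduction:
R1 <-> R2   (pivot in column 1 was zero)
[  5  -4   -6 ]
[  0   3   -8 ]
[ 10  -8  -12 ]
R3 <- R3 - (2)*R1:  [ 0  0  0 ]
Row echelon form:
[ 5  -4  -6 ]
[ 0   3  -8 ]
[ 0   0   0 ]
Nonzero rows / pivot columns: 2

rank(A) = 2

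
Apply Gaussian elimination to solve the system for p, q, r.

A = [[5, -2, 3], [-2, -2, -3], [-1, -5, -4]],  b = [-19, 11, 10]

Forward elimination on [A|b]:
R2 <- R2 - (-2/5)*R1:  [     0  -14/5   -9/5   17/5 ]
R3 <- R3 - (-1/5)*R1:  [     0  -27/5  -17/5   31/5 ]
R3 <- R3 - (27/14)*R2:  [     0      0   1/14  -5/14 ]
Row echelon form:
[ 5     -2     3  |    -19 ]
[ 0  -14/5  -9/5  |   17/5 ]
[ 0      0  1/14  |  -5/14 ]
Back-substitution:
r = (-5/14) / (1/14) = -5
q = (17/5 - (-9/5)*(-5)) / (-14/5) = 2
p = (-19 - (-2)*(2) - (3)*(-5)) / 5 = 0

(0, 2, -5)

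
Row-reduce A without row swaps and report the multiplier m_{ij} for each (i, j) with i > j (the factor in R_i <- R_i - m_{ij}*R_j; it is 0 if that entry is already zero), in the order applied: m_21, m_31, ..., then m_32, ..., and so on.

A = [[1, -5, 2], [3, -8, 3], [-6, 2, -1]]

multipliers: 3, -6, -4

Forward elimination:
R2 <- R2 - (3)*R1:  [  0   7  -3 ]
R3 <- R3 - (-6)*R1:  [   0  -28   11 ]
R3 <- R3 - (-4)*R2:  [  0   0  -1 ]
Multipliers (in order of application): m_{21} = 3, m_{31} = -6, m_{32} = -4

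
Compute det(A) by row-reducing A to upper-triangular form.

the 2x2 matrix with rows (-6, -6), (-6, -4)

det(A) = -12

Forward elimination:
R2 <- R2 - (1)*R1:  [ 0  2 ]
Upper-triangular form:
[ -6  -6 ]
[  0   2 ]
det(A) = (-1)^0 * (-6) * (2) = -12  (0 row swaps -> sign +1)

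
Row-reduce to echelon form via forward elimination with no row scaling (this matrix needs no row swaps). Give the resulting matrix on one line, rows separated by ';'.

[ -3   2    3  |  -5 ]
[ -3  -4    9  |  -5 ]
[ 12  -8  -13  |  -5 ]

Forward elimination:
R2 <- R2 - (1)*R1:  [  0  -6   6   0 ]
R3 <- R3 - (-4)*R1:  [   0    0   -1  -25 ]
Row echelon form:
[ -3   2   3  |   -5 ]
[  0  -6   6  |    0 ]
[  0   0  -1  |  -25 ]

REF = [-3 2 3 -5; 0 -6 6 0; 0 0 -1 -25]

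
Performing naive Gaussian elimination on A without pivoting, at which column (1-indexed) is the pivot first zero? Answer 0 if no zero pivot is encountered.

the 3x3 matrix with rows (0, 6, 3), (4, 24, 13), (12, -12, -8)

first zero-pivot column = 1

Naive forward elimination:
Pivot entry (1,1) is zero but row 2 has 4 in column 1 -> naive elimination stops; a row interchange (e.g. R1 <-> R2) would be required here.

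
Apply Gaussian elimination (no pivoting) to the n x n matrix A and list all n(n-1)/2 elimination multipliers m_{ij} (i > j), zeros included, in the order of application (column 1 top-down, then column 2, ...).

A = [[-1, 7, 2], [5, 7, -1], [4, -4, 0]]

multipliers: -5, -4, 4/7

Forward elimination:
R2 <- R2 - (-5)*R1:  [  0  42   9 ]
R3 <- R3 - (-4)*R1:  [  0  24   8 ]
R3 <- R3 - (4/7)*R2:  [    0     0  20/7 ]
Multipliers (in order of application): m_{21} = -5, m_{31} = -4, m_{32} = 4/7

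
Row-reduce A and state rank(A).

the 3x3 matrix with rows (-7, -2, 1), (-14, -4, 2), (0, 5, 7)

Row reduction:
R2 <- R2 - (2)*R1:  [ 0  0  0 ]
R2 <-> R3   (pivot in column 2 was zero)
[ -7  -2  1 ]
[  0   5  7 ]
[  0   0  0 ]
Row echelon form:
[ -7  -2  1 ]
[  0   5  7 ]
[  0   0  0 ]
Nonzero rows / pivot columns: 2

rank(A) = 2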